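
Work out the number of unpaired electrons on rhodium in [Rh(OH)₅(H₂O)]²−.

Ligand charges: each hydroxide is −1; water is neutral. With an overall charge of −2 the rhodium centre must be in the +3 oxidation state.
Rh sits in group 9, so the d-electron count is 9 − 3 = 6.
The spin state decides the count: a 4d ion has a large Δₒ and is invariably low-spin.
An octahedral low-spin d⁶ ion is t₂g⁶e_g⁰, giving 0 unpaired electrons.

0 unpaired electrons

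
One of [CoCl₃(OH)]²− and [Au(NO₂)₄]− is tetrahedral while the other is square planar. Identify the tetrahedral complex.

For [CoCl₃(OH)]²−: Summing ligand charges against the −2 overall charge gives an oxidation state of +2 for cobalt. Group 9 minus oxidation state 2 gives a d⁷ configuration. For a high-spin 3d d⁷ ion with weak-field ligands the small Δₜ gives little square-planar CFSE advantage, so four ligands adopt the sterically favoured tetrahedral geometry. → tetrahedral.
For [Au(NO₂)₄]−: Each nitro (N-bound nitrite) is −1; balancing the −1 overall charge requires Au(III). Group 11 minus oxidation state 3 gives a d⁸ configuration. A 5d d⁸ ion has a large crystal-field splitting; square planar leaves the high-energy d_{x²−y²} orbital empty and maximises CFSE. → square planar.

[CoCl₃(OH)]²−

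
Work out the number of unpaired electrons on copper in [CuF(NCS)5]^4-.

1

Ligand charges: each fluoride is −1; each isothiocyanate is −1. With an overall charge of −4 the copper centre must be in the +2 oxidation state.
Copper is a group-11 element; Cu(II) is therefore d⁹.
In an octahedral field the d⁹ configuration is t₂g⁶e_g³ (only one arrangement possible), giving 1 unpaired electron.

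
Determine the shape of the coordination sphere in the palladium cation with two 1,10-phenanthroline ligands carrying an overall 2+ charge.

square planar

Ligand charges: 1,10-phenanthroline is neutral. With an overall charge of +2 the palladium centre must be in the +2 oxidation state.
Palladium is a group-10 element; Pd(II) is therefore d⁸.
Counting donor atoms: 2×1,10-phenanthroline (bidentate) → 4 donors. Coordination number = 4.
A 4d d⁸ ion has a large crystal-field splitting; square planar leaves the high-energy d_{x²−y²} orbital empty and maximises CFSE.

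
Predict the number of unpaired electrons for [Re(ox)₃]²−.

3 unpaired electrons

Ligand charges: each oxalate is −2. With an overall charge of −2 the rhenium centre must be in the +4 oxidation state.
Re sits in group 7, so the d-electron count is 7 − 4 = 3.
Counting donor atoms: 3×oxalate (bidentate) → 6 donors. Coordination number = 6.
In an octahedral field the d³ configuration is t₂g³e_g⁰ (only one arrangement possible), giving 3 unpaired electrons.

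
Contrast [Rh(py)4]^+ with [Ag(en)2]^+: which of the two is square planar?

[Rh(py)4]^+

For [Rh(py)4]^+: Summing ligand charges against the +1 overall charge gives an oxidation state of +1 for rhodium. Rhodium is a group-9 element; Rh(I) is therefore d⁸. A 4d d⁸ ion has a large crystal-field splitting; square planar leaves the high-energy d_{x²−y²} orbital empty and maximises CFSE. → square planar.
For [Ag(en)2]^+: Ligand charges: ethylenediamine is neutral. With an overall charge of +1 the silver centre must be in the +1 oxidation state. Group 11 minus oxidation state 1 gives a d¹⁰ configuration. A d¹⁰ ion has no crystal-field stabilisation preference between square planar and tetrahedral, so four ligands adopt the sterically favoured tetrahedral geometry. → tetrahedral.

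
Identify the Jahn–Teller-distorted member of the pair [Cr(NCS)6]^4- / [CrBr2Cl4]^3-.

[Cr(NCS)6]^4-

[Cr(NCS)6]^4-: Summing ligand charges against the −4 overall charge gives an oxidation state of +2 for chromium. Cr sits in group 6, so the d-electron count is 6 − 2 = 4. Isothiocyanate is a weak-field ligand for a first-row metal, so the complex is high-spin. The t₂g³e_g¹ (high-spin) configuration has an unevenly filled e_g set; the Jahn–Teller theorem predicts a tetragonal distortion (typically axial elongation) to lift the degeneracy.
[CrBr2Cl4]^3-: Ligand charges: each bromide is −1; each chloride is −1. With an overall charge of −3 the chromium centre must be in the +3 oxidation state. Group 6 minus oxidation state 3 gives a d³ configuration. The d³ configuration leaves the e_g set evenly filled (or empty) — no strong Jahn–Teller driving force.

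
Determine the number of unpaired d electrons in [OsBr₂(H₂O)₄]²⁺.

2 unpaired electrons

Ligand charges: each bromide is −1; water is neutral. With an overall charge of +2 the osmium centre must be in the +4 oxidation state.
Group 8 minus oxidation state 4 gives a d⁴ configuration.
The spin state decides the count: a 5d ion has a large Δₒ and is invariably low-spin.
An octahedral low-spin d⁴ ion is t₂g⁴e_g⁰, giving 2 unpaired electrons.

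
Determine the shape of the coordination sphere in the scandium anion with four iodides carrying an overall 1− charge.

Summing ligand charges against the −1 overall charge gives an oxidation state of +3 for scandium.
Sc sits in group 3, so the d-electron count is 3 − 3 = 0.
With 4 monodentate ligands the coordination number is 4.
A d⁰ ion has no crystal-field stabilisation preference between square planar and tetrahedral, so four ligands adopt the sterically favoured tetrahedral geometry.

tetrahedral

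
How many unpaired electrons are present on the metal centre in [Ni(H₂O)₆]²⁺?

Water is neutral; balancing the +2 overall charge requires Ni(II).
Group 10 minus oxidation state 2 gives a d⁸ configuration.
In an octahedral field the d⁸ configuration is t₂g⁶e_g² (only one arrangement possible), giving 2 unpaired electrons.

2 unpaired electrons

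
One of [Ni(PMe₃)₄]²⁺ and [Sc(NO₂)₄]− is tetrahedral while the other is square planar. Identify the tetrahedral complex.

For [Ni(PMe₃)₄]²⁺: Summing ligand charges against the +2 overall charge gives an oxidation state of +2 for nickel. Ni sits in group 10, so the d-electron count is 10 − 2 = 8. Trimethylphosphine is a strong-field ligand (high in the spectrochemical series). A 3d d⁸ ion with strong-field ligands gains enough CFSE to favour square planar over tetrahedral. → square planar.
For [Sc(NO₂)₄]−: Each nitro (N-bound nitrite) is −1; balancing the −1 overall charge requires Sc(III). Sc sits in group 3, so the d-electron count is 3 − 3 = 0. A d⁰ ion has no crystal-field stabilisation preference between square planar and tetrahedral, so four ligands adopt the sterically favoured tetrahedral geometry. → tetrahedral.

[Sc(NO₂)₄]−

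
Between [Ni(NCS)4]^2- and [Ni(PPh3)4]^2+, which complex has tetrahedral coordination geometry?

For [Ni(NCS)4]^2-: Summing ligand charges against the −2 overall charge gives an oxidation state of +2 for nickel. Group 10 minus oxidation state 2 gives a d⁸ configuration. Isothiocyanate is a weak-field ligand. With weak-field ligands the CFSE gain from square planar is small, so a 3d d⁸ ion takes the sterically preferred tetrahedral geometry. → tetrahedral.
For [Ni(PPh3)4]^2+: Ligand charges: triphenylphosphine is neutral. With an overall charge of +2 the nickel centre must be in the +2 oxidation state. Group 10 minus oxidation state 2 gives a d⁸ configuration. Triphenylphosphine is a strong-field ligand (high in the spectrochemical series). A 3d d⁸ ion with strong-field ligands gains enough CFSE to favour square planar over tetrahedral. → square planar.

[Ni(NCS)4]^2-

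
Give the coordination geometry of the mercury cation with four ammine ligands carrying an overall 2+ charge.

tetrahedral

Ammonia is neutral; balancing the +2 overall charge requires Hg(II).
Group 12 minus oxidation state 2 gives a d¹⁰ configuration.
With 4 monodentate ligands the coordination number is 4.
A d¹⁰ ion has no crystal-field stabilisation preference between square planar and tetrahedral, so four ligands adopt the sterically favoured tetrahedral geometry.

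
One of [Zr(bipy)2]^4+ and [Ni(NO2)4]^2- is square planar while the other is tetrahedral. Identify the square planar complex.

For [Zr(bipy)2]^4+: Summing ligand charges against the +4 overall charge gives an oxidation state of +4 for zirconium. Group 4 minus oxidation state 4 gives a d⁰ configuration. A d⁰ ion has no crystal-field stabilisation preference between square planar and tetrahedral, so four ligands adopt the sterically favoured tetrahedral geometry. → tetrahedral.
For [Ni(NO2)4]^2-: Ligand charges: each nitro (N-bound nitrite) is −1. With an overall charge of −2 the nickel centre must be in the +2 oxidation state. Ni sits in group 10, so the d-electron count is 10 − 2 = 8. Nitro (N-bound nitrite) is a strong-field ligand (high in the spectrochemical series). A 3d d⁸ ion with strong-field ligands gains enough CFSE to favour square planar over tetrahedral. → square planar.

[Ni(NO2)4]^2-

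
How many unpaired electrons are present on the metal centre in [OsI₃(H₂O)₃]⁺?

Each iodide is −1; water is neutral; balancing the +1 overall charge requires Os(IV).
Group 8 minus oxidation state 4 gives a d⁴ configuration.
The spin state decides the count: a 5d ion has a large Δₒ and is invariably low-spin.
An octahedral low-spin d⁴ ion is t₂g⁴e_g⁰, giving 2 unpaired electrons.

2 unpaired electrons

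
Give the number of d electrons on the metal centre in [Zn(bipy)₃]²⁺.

d10

Summing ligand charges against the +2 overall charge gives an oxidation state of +2 for zinc.
Zinc is a group-12 element; Zn(II) is therefore d¹⁰.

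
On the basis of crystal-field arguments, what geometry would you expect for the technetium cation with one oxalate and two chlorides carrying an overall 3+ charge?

Each oxalate is −2; each chloride is −1; balancing the +3 overall charge requires Tc(VII).
Technetium is a group-7 element; Tc(VII) is therefore d⁰.
Counting donor atoms: 1×oxalate (bidentate) → 2 donors; 2×chloride (monodentate) → 2 donors. Coordination number = 4.
A d⁰ ion has no crystal-field stabilisation preference between square planar and tetrahedral, so four ligands adopt the sterically favoured tetrahedral geometry.

tetrahedral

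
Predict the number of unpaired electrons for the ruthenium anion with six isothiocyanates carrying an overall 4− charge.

Each isothiocyanate is −1; balancing the −4 overall charge requires Ru(II).
Ru sits in group 8, so the d-electron count is 8 − 2 = 6.
The spin state decides the count: a 4d ion has a large Δₒ and is invariably low-spin.
An octahedral low-spin d⁶ ion is t₂g⁶e_g⁰, giving 0 unpaired electrons.

0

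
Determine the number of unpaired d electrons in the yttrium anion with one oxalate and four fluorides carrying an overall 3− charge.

Ligand charges: each oxalate is −2; each fluoride is −1. With an overall charge of −3 the yttrium centre must be in the +3 oxidation state.
Y sits in group 3, so the d-electron count is 3 − 3 = 0.
Counting donor atoms: 1×oxalate (bidentate) → 2 donors; 4×fluoride (monodentate) → 4 donors. Coordination number = 6.
In an octahedral field the d⁰ configuration is t₂g⁰e_g⁰, giving 0 unpaired electrons.

0 unpaired electrons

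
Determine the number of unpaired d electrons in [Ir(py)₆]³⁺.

Ligand charges: pyridine is neutral. With an overall charge of +3 the iridium centre must be in the +3 oxidation state.
Iridium is a group-9 element; Ir(III) is therefore d⁶.
The spin state decides the count: a 5d ion has a large Δₒ and is invariably low-spin.
An octahedral low-spin d⁶ ion is t₂g⁶e_g⁰, giving 0 unpaired electrons.

0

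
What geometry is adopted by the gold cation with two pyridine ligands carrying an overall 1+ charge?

linear

Summing ligand charges against the +1 overall charge gives an oxidation state of +1 for gold.
Group 11 minus oxidation state 1 gives a d¹⁰ configuration.
Coordination number: 2.
A d¹⁰ ion with only two ligands adopts a linear arrangement (sp hybridisation; no CFSE preference).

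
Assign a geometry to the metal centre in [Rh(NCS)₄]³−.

Summing ligand charges against the −3 overall charge gives an oxidation state of +1 for rhodium.
Rhodium is a group-9 element; Rh(I) is therefore d⁸.
Coordination number: 4.
A 4d d⁸ ion has a large crystal-field splitting; square planar leaves the high-energy d_{x²−y²} orbital empty and maximises CFSE.

square planar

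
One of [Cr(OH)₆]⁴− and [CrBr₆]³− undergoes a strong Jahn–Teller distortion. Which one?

[Cr(OH)₆]⁴−

[Cr(OH)₆]⁴−: Summing ligand charges against the −4 overall charge gives an oxidation state of +2 for chromium. Group 6 minus oxidation state 2 gives a d⁴ configuration. Hydroxide is a weak-field ligand for a first-row metal, so the complex is high-spin. The t₂g³e_g¹ (high-spin) configuration has an unevenly filled e_g set; the Jahn–Teller theorem predicts a tetragonal distortion (typically axial elongation) to lift the degeneracy.
[CrBr₆]³−: Ligand charges: each bromide is −1. With an overall charge of −3 the chromium centre must be in the +3 oxidation state. Cr sits in group 6, so the d-electron count is 6 − 3 = 3. The d³ configuration leaves the e_g set evenly filled (or empty) — no strong Jahn–Teller driving force.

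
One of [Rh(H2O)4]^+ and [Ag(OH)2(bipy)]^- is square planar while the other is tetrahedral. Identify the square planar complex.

For [Rh(H2O)4]^+: Ligand charges: water is neutral. With an overall charge of +1 the rhodium centre must be in the +1 oxidation state. Rh sits in group 9, so the d-electron count is 9 − 1 = 8. A 4d d⁸ ion has a large crystal-field splitting; square planar leaves the high-energy d_{x²−y²} orbital empty and maximises CFSE. → square planar.
For [Ag(OH)2(bipy)]^-: Each hydroxide is −1; 2,2′-bipyridine is neutral; balancing the −1 overall charge requires Ag(I). Ag sits in group 11, so the d-electron count is 11 − 1 = 10. A d¹⁰ ion has no crystal-field stabilisation preference between square planar and tetrahedral, so four ligands adopt the sterically favoured tetrahedral geometry. → tetrahedral.

[Rh(H2O)4]^+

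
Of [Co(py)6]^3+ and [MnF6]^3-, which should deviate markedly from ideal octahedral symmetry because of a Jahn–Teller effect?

[MnF6]^3-

[Co(py)6]^3+: Summing ligand charges against the +3 overall charge gives an oxidation state of +3 for cobalt. Cobalt is a group-9 element; Co(III) is therefore d⁶. Co(III) has an exceptionally large octahedral splitting and is low-spin with essentially every ligand except fluoride. The d⁶ configuration leaves the e_g set evenly filled (or empty) — no strong Jahn–Teller driving force.
[MnF6]^3-: Ligand charges: each fluoride is −1. With an overall charge of −3 the manganese centre must be in the +3 oxidation state. Mn sits in group 7, so the d-electron count is 7 − 3 = 4. Fluoride is a weak-field ligand for a first-row metal, so the complex is high-spin. The t₂g³e_g¹ (high-spin) configuration has an unevenly filled e_g set; the Jahn–Teller theorem predicts a tetragonal distortion (typically axial elongation) to lift the degeneracy.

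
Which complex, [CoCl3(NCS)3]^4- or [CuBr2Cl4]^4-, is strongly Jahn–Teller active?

[CoCl3(NCS)3]^4-: Summing ligand charges against the −4 overall charge gives an oxidation state of +2 for cobalt. Group 9 minus oxidation state 2 gives a d⁷ configuration. Chloride and isothiocyanate are weak-field ligands for a first-row metal, so the complex is high-spin. The d⁷ configuration leaves the e_g set evenly filled (or empty) — no strong Jahn–Teller driving force.
[CuBr2Cl4]^4-: Ligand charges: each bromide is −1; each chloride is −1. With an overall charge of −4 the copper centre must be in the +2 oxidation state. Group 11 minus oxidation state 2 gives a d⁹ configuration. The t₂g⁶e_g³ configuration has an unevenly filled e_g set; the Jahn–Teller theorem predicts a tetragonal distortion (typically axial elongation) to lift the degeneracy.

[CuBr2Cl4]^4-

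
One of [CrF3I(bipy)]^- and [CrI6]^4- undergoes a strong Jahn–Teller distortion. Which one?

[CrF3I(bipy)]^-: Each fluoride is −1; each iodide is −1; 2,2′-bipyridine is neutral; balancing the −1 overall charge requires Cr(III). Group 6 minus oxidation state 3 gives a d³ configuration. The d³ configuration leaves the e_g set evenly filled (or empty) — no strong Jahn–Teller driving force.
[CrI6]^4-: Summing ligand charges against the −4 overall charge gives an oxidation state of +2 for chromium. Group 6 minus oxidation state 2 gives a d⁴ configuration. Iodide is a weak-field ligand for a first-row metal, so the complex is high-spin. The t₂g³e_g¹ (high-spin) configuration has an unevenly filled e_g set; the Jahn–Teller theorem predicts a tetragonal distortion (typically axial elongation) to lift the degeneracy.

[CrI6]^4-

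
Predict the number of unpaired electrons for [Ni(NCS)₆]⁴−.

2 unpaired electrons

Summing ligand charges against the −4 overall charge gives an oxidation state of +2 for nickel.
Group 10 minus oxidation state 2 gives a d⁸ configuration.
In an octahedral field the d⁸ configuration is t₂g⁶e_g² (only one arrangement possible), giving 2 unpaired electrons.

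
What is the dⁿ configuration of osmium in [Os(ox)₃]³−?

Ligand charges: each oxalate is −2. With an overall charge of −3 the osmium centre must be in the +3 oxidation state.
Group 8 minus oxidation state 3 gives a d⁵ configuration.

d⁵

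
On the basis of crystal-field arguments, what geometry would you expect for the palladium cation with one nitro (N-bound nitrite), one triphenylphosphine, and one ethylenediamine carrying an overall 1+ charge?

square planar

Summing ligand charges against the +1 overall charge gives an oxidation state of +2 for palladium.
Pd sits in group 10, so the d-electron count is 10 − 2 = 8.
Counting donor atoms: 1×nitro (N-bound nitrite) (monodentate) → 1 donor; 1×triphenylphosphine (monodentate) → 1 donor; 1×ethylenediamine (bidentate) → 2 donors. Coordination number = 4.
A 4d d⁸ ion has a large crystal-field splitting; square planar leaves the high-energy d_{x²−y²} orbital empty and maximises CFSE.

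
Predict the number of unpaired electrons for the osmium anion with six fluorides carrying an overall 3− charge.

Each fluoride is −1; balancing the −3 overall charge requires Os(III).
Os sits in group 8, so the d-electron count is 8 − 3 = 5.
The spin state decides the count: a 5d ion has a large Δₒ and is invariably low-spin.
An octahedral low-spin d⁵ ion is t₂g⁵e_g⁰, giving 1 unpaired electron.

1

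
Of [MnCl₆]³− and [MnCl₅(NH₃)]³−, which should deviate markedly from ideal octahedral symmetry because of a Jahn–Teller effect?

[MnCl₆]³−: Each chloride is −1; balancing the −3 overall charge requires Mn(III). Group 7 minus oxidation state 3 gives a d⁴ configuration. Chloride is a weak-field ligand for a first-row metal, so the complex is high-spin. The t₂g³e_g¹ (high-spin) configuration has an unevenly filled e_g set; the Jahn–Teller theorem predicts a tetragonal distortion (typically axial elongation) to lift the degeneracy.
[MnCl₅(NH₃)]³−: Each chloride is −1; ammonia is neutral; balancing the −3 overall charge requires Mn(II). Manganese is a group-7 element; Mn(II) is therefore d⁵. Chloride is a weak-field ligand for a first-row metal, so the complex is high-spin. The d⁵ configuration leaves the e_g set evenly filled (or empty) — no strong Jahn–Teller driving force.

[MnCl₆]³−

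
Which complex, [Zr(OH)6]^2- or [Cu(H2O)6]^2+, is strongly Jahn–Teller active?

[Cu(H2O)6]^2+

[Zr(OH)6]^2-: Summing ligand charges against the −2 overall charge gives an oxidation state of +4 for zirconium. Group 4 minus oxidation state 4 gives a d⁰ configuration. The d⁰ configuration leaves the e_g set evenly filled (or empty) — no strong Jahn–Teller driving force.
[Cu(H2O)6]^2+: Water is neutral; balancing the +2 overall charge requires Cu(II). Group 11 minus oxidation state 2 gives a d⁹ configuration. The t₂g⁶e_g³ configuration has an unevenly filled e_g set; the Jahn–Teller theorem predicts a tetragonal distortion (typically axial elongation) to lift the degeneracy.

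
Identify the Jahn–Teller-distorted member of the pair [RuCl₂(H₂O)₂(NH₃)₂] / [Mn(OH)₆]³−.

[Mn(OH)₆]³−

[RuCl₂(H₂O)₂(NH₃)₂]: Each chloride is −1; water is neutral; ammonia is neutral; balancing the 0 overall charge requires Ru(II). Ruthenium is a group-8 element; Ru(II) is therefore d⁶. A 4d ion has a large Δₒ and is invariably low-spin. The d⁶ configuration leaves the e_g set evenly filled (or empty) — no strong Jahn–Teller driving force.
[Mn(OH)₆]³−: Summing ligand charges against the −3 overall charge gives an oxidation state of +3 for manganese. Group 7 minus oxidation state 3 gives a d⁴ configuration. Hydroxide is a weak-field ligand for a first-row metal, so the complex is high-spin. The t₂g³e_g¹ (high-spin) configuration has an unevenly filled e_g set; the Jahn–Teller theorem predicts a tetragonal distortion (typically axial elongation) to lift the degeneracy.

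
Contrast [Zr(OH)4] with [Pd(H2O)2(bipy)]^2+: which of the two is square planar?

[Pd(H2O)2(bipy)]^2+

For [Zr(OH)4]: Each hydroxide is −1; balancing the 0 overall charge requires Zr(IV). Zirconium is a group-4 element; Zr(IV) is therefore d⁰. A d⁰ ion has no crystal-field stabilisation preference between square planar and tetrahedral, so four ligands adopt the sterically favoured tetrahedral geometry. → tetrahedral.
For [Pd(H2O)2(bipy)]^2+: Summing ligand charges against the +2 overall charge gives an oxidation state of +2 for palladium. Group 10 minus oxidation state 2 gives a d⁸ configuration. A 4d d⁸ ion has a large crystal-field splitting; square planar leaves the high-energy d_{x²−y²} orbital empty and maximises CFSE. → square planar.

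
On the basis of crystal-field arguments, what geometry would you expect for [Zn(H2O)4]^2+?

tetrahedral

Ligand charges: water is neutral. With an overall charge of +2 the zinc centre must be in the +2 oxidation state.
Zinc is a group-12 element; Zn(II) is therefore d¹⁰.
Coordination number: 4.
A d¹⁰ ion has no crystal-field stabilisation preference between square planar and tetrahedral, so four ligands adopt the sterically favoured tetrahedral geometry.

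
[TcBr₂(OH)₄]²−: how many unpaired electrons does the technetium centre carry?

3 unpaired electrons

Ligand charges: each bromide is −1; each hydroxide is −1. With an overall charge of −2 the technetium centre must be in the +4 oxidation state.
Group 7 minus oxidation state 4 gives a d³ configuration.
In an octahedral field the d³ configuration is t₂g³e_g⁰ (only one arrangement possible), giving 3 unpaired electrons.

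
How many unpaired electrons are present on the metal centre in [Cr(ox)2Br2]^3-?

Each oxalate is −2; each bromide is −1; balancing the −3 overall charge requires Cr(III).
Group 6 minus oxidation state 3 gives a d³ configuration.
Counting donor atoms: 2×oxalate (bidentate) → 4 donors; 2×bromide (monodentate) → 2 donors. Coordination number = 6.
In an octahedral field the d³ configuration is t₂g³e_g⁰ (only one arrangement possible), giving 3 unpaired electrons.

3 unpaired electrons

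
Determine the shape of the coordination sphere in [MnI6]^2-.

octahedral

Summing ligand charges against the −2 overall charge gives an oxidation state of +4 for manganese.
Group 7 minus oxidation state 4 gives a d³ configuration.
With 6 monodentate ligands the coordination number is 6.
Six donors around a single metal centre give an octahedral coordination sphere.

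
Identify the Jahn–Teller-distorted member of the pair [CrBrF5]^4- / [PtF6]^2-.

[CrBrF5]^4-

[CrBrF5]^4-: Ligand charges: each bromide is −1; each fluoride is −1. With an overall charge of −4 the chromium centre must be in the +2 oxidation state. Chromium is a group-6 element; Cr(II) is therefore d⁴. Bromide and fluoride are weak-field ligands for a first-row metal, so the complex is high-spin. The t₂g³e_g¹ (high-spin) configuration has an unevenly filled e_g set; the Jahn–Teller theorem predicts a tetragonal distortion (typically axial elongation) to lift the degeneracy.
[PtF6]^2-: Ligand charges: each fluoride is −1. With an overall charge of −2 the platinum centre must be in the +4 oxidation state. Platinum is a group-10 element; Pt(IV) is therefore d⁶. A 5d ion has a large Δₒ and is invariably low-spin. The d⁶ configuration leaves the e_g set evenly filled (or empty) — no strong Jahn–Teller driving force.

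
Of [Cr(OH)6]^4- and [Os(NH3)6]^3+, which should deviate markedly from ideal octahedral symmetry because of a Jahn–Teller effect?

[Cr(OH)6]^4-: Ligand charges: each hydroxide is −1. With an overall charge of −4 the chromium centre must be in the +2 oxidation state. Cr sits in group 6, so the d-electron count is 6 − 2 = 4. Hydroxide is a weak-field ligand for a first-row metal, so the complex is high-spin. The t₂g³e_g¹ (high-spin) configuration has an unevenly filled e_g set; the Jahn–Teller theorem predicts a tetragonal distortion (typically axial elongation) to lift the degeneracy.
[Os(NH3)6]^3+: Ammonia is neutral; balancing the +3 overall charge requires Os(III). Osmium is a group-8 element; Os(III) is therefore d⁵. A 5d ion has a large Δₒ and is invariably low-spin. The d⁵ configuration leaves the e_g set evenly filled (or empty) — no strong Jahn–Teller driving force.

[Cr(OH)6]^4-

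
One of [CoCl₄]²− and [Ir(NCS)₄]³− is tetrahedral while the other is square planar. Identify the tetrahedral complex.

[CoCl₄]²−

For [CoCl₄]²−: Ligand charges: each chloride is −1. With an overall charge of −2 the cobalt centre must be in the +2 oxidation state. Co sits in group 9, so the d-electron count is 9 − 2 = 7. For a high-spin 3d d⁷ ion with weak-field ligands the small Δₜ gives little square-planar CFSE advantage, so four ligands adopt the sterically favoured tetrahedral geometry. → tetrahedral.
For [Ir(NCS)₄]³−: Summing ligand charges against the −3 overall charge gives an oxidation state of +1 for iridium. Group 9 minus oxidation state 1 gives a d⁸ configuration. A 5d d⁸ ion has a large crystal-field splitting; square planar leaves the high-energy d_{x²−y²} orbital empty and maximises CFSE. → square planar.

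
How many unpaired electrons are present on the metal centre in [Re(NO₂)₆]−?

Each nitro (N-bound nitrite) is −1; balancing the −1 overall charge requires Re(V).
Re sits in group 7, so the d-electron count is 7 − 5 = 2.
In an octahedral field the d² configuration is t₂g²e_g⁰ (only one arrangement possible), giving 2 unpaired electrons.

2 unpaired electrons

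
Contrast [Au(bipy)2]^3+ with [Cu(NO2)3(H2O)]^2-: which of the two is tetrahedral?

For [Au(bipy)2]^3+: Summing ligand charges against the +3 overall charge gives an oxidation state of +3 for gold. Group 11 minus oxidation state 3 gives a d⁸ configuration. A 5d d⁸ ion has a large crystal-field splitting; square planar leaves the high-energy d_{x²−y²} orbital empty and maximises CFSE. → square planar.
For [Cu(NO2)3(H2O)]^2-: Summing ligand charges against the −2 overall charge gives an oxidation state of +1 for copper. Copper is a group-11 element; Cu(I) is therefore d¹⁰. A d¹⁰ ion has no crystal-field stabilisation preference between square planar and tetrahedral, so four ligands adopt the sterically favoured tetrahedral geometry. → tetrahedral.

[Cu(NO2)3(H2O)]^2-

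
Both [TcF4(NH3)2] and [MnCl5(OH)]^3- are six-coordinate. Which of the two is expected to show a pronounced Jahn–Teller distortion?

[TcF4(NH3)2]: Ligand charges: each fluoride is −1; ammonia is neutral. With an overall charge of 0 the technetium centre must be in the +4 oxidation state. Tc sits in group 7, so the d-electron count is 7 − 4 = 3. The d³ configuration leaves the e_g set evenly filled (or empty) — no strong Jahn–Teller driving force.
[MnCl5(OH)]^3-: Summing ligand charges against the −3 overall charge gives an oxidation state of +3 for manganese. Mn sits in group 7, so the d-electron count is 7 − 3 = 4. Chloride and hydroxide are weak-field ligands for a first-row metal, so the complex is high-spin. The t₂g³e_g¹ (high-spin) configuration has an unevenly filled e_g set; the Jahn–Teller theorem predicts a tetragonal distortion (typically axial elongation) to lift the degeneracy.

[MnCl5(OH)]^3-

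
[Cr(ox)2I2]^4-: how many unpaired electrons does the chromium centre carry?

Summing ligand charges against the −4 overall charge gives an oxidation state of +2 for chromium.
Chromium is a group-6 element; Cr(II) is therefore d⁴.
Counting donor atoms: 2×oxalate (bidentate) → 4 donors; 2×iodide (monodentate) → 2 donors. Coordination number = 6.
The spin state decides the count: Iodide and oxalate are weak-field ligands for a first-row metal, so the complex is high-spin.
An octahedral high-spin d⁴ ion is t₂g³e_g¹, giving 4 unpaired electrons.

4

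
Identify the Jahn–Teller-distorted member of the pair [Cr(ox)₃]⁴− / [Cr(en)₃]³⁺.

[Cr(ox)₃]⁴−: Ligand charges: each oxalate is −2. With an overall charge of −4 the chromium centre must be in the +2 oxidation state. Cr sits in group 6, so the d-electron count is 6 − 2 = 4. Oxalate is a weak-field ligand for a first-row metal, so the complex is high-spin. The t₂g³e_g¹ (high-spin) configuration has an unevenly filled e_g set; the Jahn–Teller theorem predicts a tetragonal distortion (typically axial elongation) to lift the degeneracy.
[Cr(en)₃]³⁺: Ligand charges: ethylenediamine is neutral. With an overall charge of +3 the chromium centre must be in the +3 oxidation state. Chromium is a group-6 element; Cr(III) is therefore d³. The d³ configuration leaves the e_g set evenly filled (or empty) — no strong Jahn–Teller driving force.

[Cr(ox)₃]⁴−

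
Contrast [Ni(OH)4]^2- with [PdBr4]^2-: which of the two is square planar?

[PdBr4]^2-

For [Ni(OH)4]^2-: Summing ligand charges against the −2 overall charge gives an oxidation state of +2 for nickel. Nickel is a group-10 element; Ni(II) is therefore d⁸. Hydroxide is a weak-field ligand. With weak-field ligands the CFSE gain from square planar is small, so a 3d d⁸ ion takes the sterically preferred tetrahedral geometry. → tetrahedral.
For [PdBr4]^2-: Summing ligand charges against the −2 overall charge gives an oxidation state of +2 for palladium. Group 10 minus oxidation state 2 gives a d⁸ configuration. A 4d d⁸ ion has a large crystal-field splitting; square planar leaves the high-energy d_{x²−y²} orbital empty and maximises CFSE. → square planar.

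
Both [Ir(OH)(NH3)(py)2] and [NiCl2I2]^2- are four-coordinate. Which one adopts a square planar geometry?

[Ir(OH)(NH3)(py)2]

For [Ir(OH)(NH3)(py)2]: Ligand charges: each hydroxide is −1; ammonia is neutral; pyridine is neutral. With an overall charge of 0 the iridium centre must be in the +1 oxidation state. Group 9 minus oxidation state 1 gives a d⁸ configuration. A 5d d⁸ ion has a large crystal-field splitting; square planar leaves the high-energy d_{x²−y²} orbital empty and maximises CFSE. → square planar.
For [NiCl2I2]^2-: Summing ligand charges against the −2 overall charge gives an oxidation state of +2 for nickel. Ni sits in group 10, so the d-electron count is 10 − 2 = 8. Chloride and iodide are weak-field ligands. With weak-field ligands the CFSE gain from square planar is small, so a 3d d⁸ ion takes the sterically preferred tetrahedral geometry. → tetrahedral.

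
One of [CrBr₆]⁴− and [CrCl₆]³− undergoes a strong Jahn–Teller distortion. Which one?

[CrBr₆]⁴−: Ligand charges: each bromide is −1. With an overall charge of −4 the chromium centre must be in the +2 oxidation state. Group 6 minus oxidation state 2 gives a d⁴ configuration. Bromide is a weak-field ligand for a first-row metal, so the complex is high-spin. The t₂g³e_g¹ (high-spin) configuration has an unevenly filled e_g set; the Jahn–Teller theorem predicts a tetragonal distortion (typically axial elongation) to lift the degeneracy.
[CrCl₆]³−: Each chloride is −1; balancing the −3 overall charge requires Cr(III). Group 6 minus oxidation state 3 gives a d³ configuration. The d³ configuration leaves the e_g set evenly filled (or empty) — no strong Jahn–Teller driving force.

[CrBr₆]⁴−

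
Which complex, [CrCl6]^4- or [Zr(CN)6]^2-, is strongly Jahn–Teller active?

[CrCl6]^4-: Summing ligand charges against the −4 overall charge gives an oxidation state of +2 for chromium. Group 6 minus oxidation state 2 gives a d⁴ configuration. Chloride is a weak-field ligand for a first-row metal, so the complex is high-spin. The t₂g³e_g¹ (high-spin) configuration has an unevenly filled e_g set; the Jahn–Teller theorem predicts a tetragonal distortion (typically axial elongation) to lift the degeneracy.
[Zr(CN)6]^2-: Ligand charges: each cyanide is −1. With an overall charge of −2 the zirconium centre must be in the +4 oxidation state. Group 4 minus oxidation state 4 gives a d⁰ configuration. The d⁰ configuration leaves the e_g set evenly filled (or empty) — no strong Jahn–Teller driving force.

[CrCl6]^4-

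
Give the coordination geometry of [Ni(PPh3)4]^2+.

Ligand charges: triphenylphosphine is neutral. With an overall charge of +2 the nickel centre must be in the +2 oxidation state.
Group 10 minus oxidation state 2 gives a d⁸ configuration.
Coordination number: 4.
Triphenylphosphine is a strong-field ligand (high in the spectrochemical series).
A 3d d⁸ ion with strong-field ligands gains enough CFSE to favour square planar over tetrahedral.

square planar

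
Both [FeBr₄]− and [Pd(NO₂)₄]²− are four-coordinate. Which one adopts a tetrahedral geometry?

[FeBr₄]−

For [FeBr₄]−: Summing ligand charges against the −1 overall charge gives an oxidation state of +3 for iron. Group 8 minus oxidation state 3 gives a d⁵ configuration. A high-spin d⁵ ion has zero CFSE in either geometry, so four ligands adopt the sterically favoured tetrahedral geometry. → tetrahedral.
For [Pd(NO₂)₄]²−: Ligand charges: each nitro (N-bound nitrite) is −1. With an overall charge of −2 the palladium centre must be in the +2 oxidation state. Group 10 minus oxidation state 2 gives a d⁸ configuration. A 4d d⁸ ion has a large crystal-field splitting; square planar leaves the high-energy d_{x²−y²} orbital empty and maximises CFSE. → square planar.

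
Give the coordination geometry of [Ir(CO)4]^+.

square planar

Summing ligand charges against the +1 overall charge gives an oxidation state of +1 for iridium.
Iridium is a group-9 element; Ir(I) is therefore d⁸.
Coordination number: 4.
A 5d d⁸ ion has a large crystal-field splitting; square planar leaves the high-energy d_{x²−y²} orbital empty and maximises CFSE.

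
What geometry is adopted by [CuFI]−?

Each fluoride is −1; each iodide is −1; balancing the −1 overall charge requires Cu(I).
Cu sits in group 11, so the d-electron count is 11 − 1 = 10.
Coordination number: 2.
A d¹⁰ ion with only two ligands adopts a linear arrangement (sp hybridisation; no CFSE preference).

linear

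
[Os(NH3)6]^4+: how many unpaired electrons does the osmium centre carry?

Ammonia is neutral; balancing the +4 overall charge requires Os(IV).
Group 8 minus oxidation state 4 gives a d⁴ configuration.
The spin state decides the count: a 5d ion has a large Δₒ and is invariably low-spin.
An octahedral low-spin d⁴ ion is t₂g⁴e_g⁰, giving 2 unpaired electrons.

2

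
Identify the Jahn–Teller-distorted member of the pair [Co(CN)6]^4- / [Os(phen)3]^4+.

[Co(CN)6]^4-: Ligand charges: each cyanide is −1. With an overall charge of −4 the cobalt centre must be in the +2 oxidation state. Group 9 minus oxidation state 2 gives a d⁷ configuration. Cyanide is a strong-field ligand (high in the spectrochemical series) for a first-row metal, so the complex is low-spin. The t₂g⁶e_g¹ (low-spin) configuration has an unevenly filled e_g set; the Jahn–Teller theorem predicts a tetragonal distortion (typically axial elongation) to lift the degeneracy.
[Os(phen)3]^4+: 1,10-phenanthroline is neutral; balancing the +4 overall charge requires Os(IV). Group 8 minus oxidation state 4 gives a d⁴ configuration. A 5d ion has a large Δₒ and is invariably low-spin. The d⁴ configuration leaves the e_g set evenly filled (or empty) — no strong Jahn–Teller driving force.

[Co(CN)6]^4-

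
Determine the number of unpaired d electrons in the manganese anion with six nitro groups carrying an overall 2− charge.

3 unpaired electrons

Each nitro (N-bound nitrite) is −1; balancing the −2 overall charge requires Mn(IV).
Mn sits in group 7, so the d-electron count is 7 − 4 = 3.
In an octahedral field the d³ configuration is t₂g³e_g⁰ (only one arrangement possible), giving 3 unpaired electrons.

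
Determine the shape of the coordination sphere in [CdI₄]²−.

Summing ligand charges against the −2 overall charge gives an oxidation state of +2 for cadmium.
Cadmium is a group-12 element; Cd(II) is therefore d¹⁰.
With 4 monodentate ligands the coordination number is 4.
A d¹⁰ ion has no crystal-field stabilisation preference between square planar and tetrahedral, so four ligands adopt the sterically favoured tetrahedral geometry.

tetrahedral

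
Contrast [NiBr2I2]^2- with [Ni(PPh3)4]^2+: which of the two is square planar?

For [NiBr2I2]^2-: Ligand charges: each bromide is −1; each iodide is −1. With an overall charge of −2 the nickel centre must be in the +2 oxidation state. Ni sits in group 10, so the d-electron count is 10 − 2 = 8. Bromide and iodide are weak-field ligands. With weak-field ligands the CFSE gain from square planar is small, so a 3d d⁸ ion takes the sterically preferred tetrahedral geometry. → tetrahedral.
For [Ni(PPh3)4]^2+: Triphenylphosphine is neutral; balancing the +2 overall charge requires Ni(II). Nickel is a group-10 element; Ni(II) is therefore d⁸. Triphenylphosphine is a strong-field ligand (high in the spectrochemical series). A 3d d⁸ ion with strong-field ligands gains enough CFSE to favour square planar over tetrahedral. → square planar.

[Ni(PPh3)4]^2+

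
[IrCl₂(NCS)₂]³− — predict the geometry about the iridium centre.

Each chloride is −1; each isothiocyanate is −1; balancing the −3 overall charge requires Ir(I).
Ir sits in group 9, so the d-electron count is 9 − 1 = 8.
Coordination number: 4.
A 5d d⁸ ion has a large crystal-field splitting; square planar leaves the high-energy d_{x²−y²} orbital empty and maximises CFSE.

square planar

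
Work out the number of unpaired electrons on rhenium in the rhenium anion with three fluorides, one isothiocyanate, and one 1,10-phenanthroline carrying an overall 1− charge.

Ligand charges: each fluoride is −1; each isothiocyanate is −1; 1,10-phenanthroline is neutral. With an overall charge of −1 the rhenium centre must be in the +3 oxidation state.
Rhenium is a group-7 element; Re(III) is therefore d⁴.
Counting donor atoms: 3×fluoride (monodentate) → 3 donors; 1×isothiocyanate (monodentate) → 1 donor; 1×1,10-phenanthroline (bidentate) → 2 donors. Coordination number = 6.
The spin state decides the count: a 5d ion has a large Δₒ and is invariably low-spin.
An octahedral low-spin d⁴ ion is t₂g⁴e_g⁰, giving 2 unpaired electrons.

2 unpaired electrons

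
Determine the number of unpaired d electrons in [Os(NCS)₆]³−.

1

Each isothiocyanate is −1; balancing the −3 overall charge requires Os(III).
Osmium is a group-8 element; Os(III) is therefore d⁵.
The spin state decides the count: a 5d ion has a large Δₒ and is invariably low-spin.
An octahedral low-spin d⁵ ion is t₂g⁵e_g⁰, giving 1 unpaired electron.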